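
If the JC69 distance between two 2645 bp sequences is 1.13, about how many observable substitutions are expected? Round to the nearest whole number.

Invert JC69: p = (3/4)(1 − e^(−4d/3)) = 0.75 × (1 − e^(-1.506667)) = 0.75 × (1 − 0.221647) = 0.583765.
Expected differing sites = pL ≈ 0.583765 × 2645 = 1544.058425 ≈ 1544.

1544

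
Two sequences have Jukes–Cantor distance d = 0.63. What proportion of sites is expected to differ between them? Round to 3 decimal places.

0.426

p = (3/4)(1 − e^(−4d/3)) = 0.75 × (1 − e^(-0.84)) = 0.75 × (1 − 0.431711) = 0.426217.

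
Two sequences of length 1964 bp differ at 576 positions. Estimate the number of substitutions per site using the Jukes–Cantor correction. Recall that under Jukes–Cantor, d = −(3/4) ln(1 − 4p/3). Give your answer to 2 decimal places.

0.37

p = 576/1964 ≈ 0.293279.
d = −(3/4) ln(1 − 4p/3) = −0.75 ln(1 − 0.391039) = −0.75 ln(0.608961)
  = −0.75 × (-0.496001) = 0.372001 substitutions/site.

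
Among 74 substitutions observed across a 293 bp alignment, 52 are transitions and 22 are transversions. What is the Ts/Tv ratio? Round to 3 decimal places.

2.364

R = 52/22 = 2.363636… ≈ 2.364 (to 3 d.p.).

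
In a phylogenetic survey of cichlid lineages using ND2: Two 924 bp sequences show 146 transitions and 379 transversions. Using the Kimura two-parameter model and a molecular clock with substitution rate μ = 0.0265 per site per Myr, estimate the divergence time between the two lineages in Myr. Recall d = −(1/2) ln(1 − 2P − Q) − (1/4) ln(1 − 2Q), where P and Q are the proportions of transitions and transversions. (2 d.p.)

P = 146/924 ≈ 0.158009 and Q = 379/924 ≈ 0.410173.
Under the Kimura two-parameter model, d = −½ ln(1 − 2P − Q) − ¼ ln(1 − 2Q).
1 − 2P − Q = 0.273809, giving −½ ln(0.273809) = 0.647662.
1 − 2Q = 0.179654, giving −¼ ln(0.179654) = 0.429181.
d = 0.647662 + 0.429181 = 1.076843.
Under a molecular clock d = 2μt, so t = d/(2μ) = 1.076843 / (2 × 0.0265) = 20.32 Myr.

20.32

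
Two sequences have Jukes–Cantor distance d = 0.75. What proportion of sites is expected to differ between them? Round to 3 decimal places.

0.474

p = (3/4)(1 − e^(−4d/3)) = 0.75 × (1 − e^(-1)) = 0.75 × (1 − 0.367879) = 0.474091.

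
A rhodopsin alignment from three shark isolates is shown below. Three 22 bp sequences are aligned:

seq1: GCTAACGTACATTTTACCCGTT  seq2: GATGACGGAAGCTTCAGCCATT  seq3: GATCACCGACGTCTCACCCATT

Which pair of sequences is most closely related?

seq1–seq2: 9/22 differ, p = 0.409, d = 0.591.
seq1–seq3: 8/22 differ, p = 0.364, d = 0.497.
seq2–seq3: 6/22 differ, p = 0.273, d = 0.339.
The smallest distance is between seq2 and seq3.

seq2 and seq3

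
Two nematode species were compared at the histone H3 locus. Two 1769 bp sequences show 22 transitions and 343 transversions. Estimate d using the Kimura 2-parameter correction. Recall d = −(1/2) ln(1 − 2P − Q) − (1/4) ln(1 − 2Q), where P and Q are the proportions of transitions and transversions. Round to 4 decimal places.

P = 22/1769 ≈ 0.012436 and Q = 343/1769 ≈ 0.193895.
Under the Kimura two-parameter model, d = −½ ln(1 − 2P − Q) − ¼ ln(1 − 2Q).
1 − 2P − Q = 0.781233, giving −½ ln(0.781233) = 0.123441.
1 − 2Q = 0.61221, giving −¼ ln(0.61221) = 0.122670.
d = 0.123441 + 0.122670 = 0.246111.

0.2461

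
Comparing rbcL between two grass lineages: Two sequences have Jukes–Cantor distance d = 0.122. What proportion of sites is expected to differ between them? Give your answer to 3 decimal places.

0.113

p = (3/4)(1 − e^(−4d/3)) = 0.75 × (1 − e^(-0.162667)) = 0.75 × (1 − 0.849874) = 0.112595.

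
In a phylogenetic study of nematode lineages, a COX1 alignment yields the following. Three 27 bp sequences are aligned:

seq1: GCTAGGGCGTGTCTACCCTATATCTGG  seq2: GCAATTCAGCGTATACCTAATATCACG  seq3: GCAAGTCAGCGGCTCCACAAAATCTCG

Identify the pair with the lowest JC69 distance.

seq1–seq2: 11/27 differ, p = 0.407, d = 0.588.
seq1–seq3: 11/27 differ, p = 0.407, d = 0.588.
seq2–seq3: 8/27 differ, p = 0.296, d = 0.377.
The smallest distance is between seq2 and seq3.

seq2 and seq3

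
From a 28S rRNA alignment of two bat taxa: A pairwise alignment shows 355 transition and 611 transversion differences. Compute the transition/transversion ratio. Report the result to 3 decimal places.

0.581

R = 355/611 = 0.581014… ≈ 0.581 (to 3 d.p.).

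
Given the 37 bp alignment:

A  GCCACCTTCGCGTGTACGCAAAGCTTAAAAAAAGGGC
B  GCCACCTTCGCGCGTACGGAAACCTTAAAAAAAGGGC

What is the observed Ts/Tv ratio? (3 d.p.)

0.500

Transitions are A↔G and C↔T; transversions are all other mismatches.
Transitions: 1. Transversions: 2.
R = 1/2 = 0.500.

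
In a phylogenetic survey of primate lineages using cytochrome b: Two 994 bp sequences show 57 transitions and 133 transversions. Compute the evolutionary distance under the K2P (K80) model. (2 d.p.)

0.22

P = 57/994 ≈ 0.057344 and Q = 133/994 ≈ 0.133803.
Under the Kimura two-parameter model, d = −½ ln(1 − 2P − Q) − ¼ ln(1 − 2Q).
1 − 2P − Q = 0.751509, giving −½ ln(0.751509) = 0.142836.
1 − 2Q = 0.732394, giving −¼ ln(0.732394) = 0.077859.
d = 0.142836 + 0.077859 = 0.220695.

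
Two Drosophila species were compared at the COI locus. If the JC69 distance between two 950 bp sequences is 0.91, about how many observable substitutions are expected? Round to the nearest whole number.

Invert JC69: p = (3/4)(1 − e^(−4d/3)) = 0.75 × (1 − e^(-1.213333)) = 0.75 × (1 − 0.297205) = 0.527096.
Expected differing sites = pL ≈ 0.527096 × 950 = 500.7412 ≈ 501.

501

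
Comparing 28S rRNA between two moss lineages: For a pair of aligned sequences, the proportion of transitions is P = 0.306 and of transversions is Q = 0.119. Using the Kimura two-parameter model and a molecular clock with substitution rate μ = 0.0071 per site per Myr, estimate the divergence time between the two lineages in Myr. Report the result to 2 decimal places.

Under the Kimura two-parameter model, d = −½ ln(1 − 2P − Q) − ¼ ln(1 − 2Q).
1 − 2P − Q = 0.269, giving −½ ln(0.269) = 0.656522.
1 − 2Q = 0.762, giving −¼ ln(0.762) = 0.067952.
d = 0.656522 + 0.067952 = 0.724474.
Under a molecular clock d = 2μt, so t = d/(2μ) = 0.724474 / (2 × 0.0071) = 51.02 Myr.

51.02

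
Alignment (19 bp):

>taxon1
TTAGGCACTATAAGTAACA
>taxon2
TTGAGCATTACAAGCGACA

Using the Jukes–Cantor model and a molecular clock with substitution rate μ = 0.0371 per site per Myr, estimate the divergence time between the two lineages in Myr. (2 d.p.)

5.52

The sequences differ at 6 of 19 sites (3, 4, 8, 11, 15, 16), so p = 6/19 ≈ 0.315789.
d = −(3/4) ln(1 − 4p/3) = −0.75 ln(1 − 0.421052) = −0.75 ln(0.578948)
  = −0.75 × (-0.546543) = 0.409907 substitutions/site.
Under a molecular clock d = 2μt, so t = d/(2μ) = 0.409907 / (2 × 0.0371) = 5.52 Myr.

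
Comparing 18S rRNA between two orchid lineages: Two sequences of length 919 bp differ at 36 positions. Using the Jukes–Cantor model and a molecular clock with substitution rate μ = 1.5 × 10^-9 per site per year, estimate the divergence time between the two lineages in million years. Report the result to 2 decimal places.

13.41

p = 36/919 ≈ 0.039173.
d = −(3/4) ln(1 − 4p/3) = −0.75 ln(1 − 0.052231) = −0.75 ln(0.947769)
  = −0.75 × (-0.053644) = 0.040233 substitutions/site.
Under a molecular clock d = 2μt, so t = d/(2μ) = 0.040233 / (2 × 1.5 × 10^-9) = 13.41 million years.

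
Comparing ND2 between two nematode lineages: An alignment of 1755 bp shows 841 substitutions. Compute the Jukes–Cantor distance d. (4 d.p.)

0.7640

p = 841/1755 ≈ 0.479202.
d = −(3/4) ln(1 − 4p/3) = −0.75 ln(1 − 0.638936) = −0.75 ln(0.361064)
  = −0.75 × (-1.018700) = 0.764025 substitutions/site.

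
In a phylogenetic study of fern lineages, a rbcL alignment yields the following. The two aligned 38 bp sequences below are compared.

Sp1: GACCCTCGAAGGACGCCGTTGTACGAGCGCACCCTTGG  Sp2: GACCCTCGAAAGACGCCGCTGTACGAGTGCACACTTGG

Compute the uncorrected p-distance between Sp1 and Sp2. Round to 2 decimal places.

0.11

The sequences differ at 4 of 38 positions (sites 11, 19, 28, 33).
p = 4/38 = 0.105263… ≈ 0.11 (to 2 d.p.).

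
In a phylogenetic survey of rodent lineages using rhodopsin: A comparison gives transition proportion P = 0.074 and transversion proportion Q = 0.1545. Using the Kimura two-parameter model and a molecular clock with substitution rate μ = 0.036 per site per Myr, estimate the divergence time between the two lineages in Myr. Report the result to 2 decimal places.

3.79

Under the Kimura two-parameter model, d = −½ ln(1 − 2P − Q) − ¼ ln(1 − 2Q).
1 − 2P − Q = 0.6975, giving −½ ln(0.6975) = 0.180126.
1 − 2Q = 0.691, giving −¼ ln(0.691) = 0.092404.
d = 0.180126 + 0.092404 = 0.272530.
Under a molecular clock d = 2μt, so t = d/(2μ) = 0.272530 / (2 × 0.036) = 3.79 Myr.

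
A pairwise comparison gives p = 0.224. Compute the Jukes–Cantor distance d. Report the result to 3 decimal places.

d = −(3/4) ln(1 − 4p/3) = −0.75 ln(1 − 0.298667) = −0.75 ln(0.701333)
  = −0.75 × (-0.354772) = 0.266079 substitutions/site.

0.266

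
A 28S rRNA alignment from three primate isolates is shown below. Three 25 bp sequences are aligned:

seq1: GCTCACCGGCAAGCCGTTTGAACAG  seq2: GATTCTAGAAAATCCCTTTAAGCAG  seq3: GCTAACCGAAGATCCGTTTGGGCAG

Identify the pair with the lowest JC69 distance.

seq1 and seq3

seq1–seq2: 11/25 differ, p = 0.440, d = 0.663.
seq1–seq3: 7/25 differ, p = 0.280, d = 0.351.
seq2–seq3: 9/25 differ, p = 0.360, d = 0.490.
The smallest distance is between seq1 and seq3.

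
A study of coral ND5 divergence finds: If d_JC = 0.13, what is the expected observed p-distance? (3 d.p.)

p = (3/4)(1 − e^(−4d/3)) = 0.75 × (1 − e^(-0.173333)) = 0.75 × (1 − 0.840858) = 0.119357.

0.119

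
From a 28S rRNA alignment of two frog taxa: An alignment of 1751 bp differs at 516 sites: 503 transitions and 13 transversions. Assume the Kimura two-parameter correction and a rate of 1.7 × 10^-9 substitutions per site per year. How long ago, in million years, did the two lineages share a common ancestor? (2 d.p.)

P = 503/1751 ≈ 0.287264 and Q = 13/1751 ≈ 0.007424.
Under the Kimura two-parameter model, d = −½ ln(1 − 2P − Q) − ¼ ln(1 − 2Q).
1 − 2P − Q = 0.418048, giving −½ ln(0.418048) = 0.436080.
1 − 2Q = 0.985152, giving −¼ ln(0.985152) = 0.003740.
d = 0.436080 + 0.003740 = 0.439820.
Under a molecular clock d = 2μt, so t = d/(2μ) = 0.439820 / (2 × 1.7 × 10^-9) = 129.36 million years.

129.36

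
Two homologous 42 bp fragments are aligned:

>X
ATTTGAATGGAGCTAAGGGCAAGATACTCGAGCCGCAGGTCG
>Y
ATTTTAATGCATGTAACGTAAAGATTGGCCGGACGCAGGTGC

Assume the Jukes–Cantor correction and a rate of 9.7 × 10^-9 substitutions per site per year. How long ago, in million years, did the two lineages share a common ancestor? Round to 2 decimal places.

25.00

The sequences differ at 15 of 42 sites, so p = 15/42 ≈ 0.357143.
d = −(3/4) ln(1 − 4p/3) = −0.75 ln(1 − 0.476191) = −0.75 ln(0.523809)
  = −0.75 × (-0.646628) = 0.484971 substitutions/site.
Under a molecular clock d = 2μt, so t = d/(2μ) = 0.484971 / (2 × 9.7 × 10^-9) = 25.00 million years.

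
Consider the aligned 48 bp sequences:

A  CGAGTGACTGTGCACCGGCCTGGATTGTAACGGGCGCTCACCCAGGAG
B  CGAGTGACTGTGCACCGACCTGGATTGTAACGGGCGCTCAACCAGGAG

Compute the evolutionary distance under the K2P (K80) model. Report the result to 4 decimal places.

Of 48 sites, 1 differences are transitions and 1 are transversions, so P = 1/48 ≈ 0.020833 and Q = 1/48 ≈ 0.020833.
Under the Kimura two-parameter model, d = −½ ln(1 − 2P − Q) − ¼ ln(1 − 2Q).
1 − 2P − Q = 0.937501, giving −½ ln(0.937501) = 0.032269.
1 − 2Q = 0.958334, giving −¼ ln(0.958334) = 0.010640.
d = 0.032269 + 0.010640 = 0.042909.

0.0429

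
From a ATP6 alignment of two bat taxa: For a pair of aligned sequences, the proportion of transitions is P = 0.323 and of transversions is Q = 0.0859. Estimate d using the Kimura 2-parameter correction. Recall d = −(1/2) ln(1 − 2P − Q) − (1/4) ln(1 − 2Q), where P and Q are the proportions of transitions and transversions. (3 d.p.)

0.705

Under the Kimura two-parameter model, d = −½ ln(1 − 2P − Q) − ¼ ln(1 − 2Q).
1 − 2P − Q = 0.2681, giving −½ ln(0.2681) = 0.658198.
1 − 2Q = 0.8282, giving −¼ ln(0.8282) = 0.047125.
d = 0.658198 + 0.047125 = 0.705323.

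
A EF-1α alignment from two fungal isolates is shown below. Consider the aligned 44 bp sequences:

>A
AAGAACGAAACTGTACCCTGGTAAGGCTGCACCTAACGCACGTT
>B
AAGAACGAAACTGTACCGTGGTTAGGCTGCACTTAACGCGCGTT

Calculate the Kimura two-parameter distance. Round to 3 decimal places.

Of 44 sites, 2 differences are transitions and 2 are transversions, so P = 2/44 ≈ 0.045455 and Q = 2/44 ≈ 0.045455.
Under the Kimura two-parameter model, d = −½ ln(1 − 2P − Q) − ¼ ln(1 − 2Q).
1 − 2P − Q = 0.863635, giving −½ ln(0.863635) = 0.073303.
1 − 2Q = 0.90909, giving −¼ ln(0.90909) = 0.023828.
d = 0.073303 + 0.023828 = 0.097131.

0.097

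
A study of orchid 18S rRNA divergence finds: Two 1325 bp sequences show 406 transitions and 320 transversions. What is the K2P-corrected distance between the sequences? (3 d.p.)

1.128

P = 406/1325 ≈ 0.306415 and Q = 320/1325 ≈ 0.241509.
Under the Kimura two-parameter model, d = −½ ln(1 − 2P − Q) − ¼ ln(1 − 2Q).
1 − 2P − Q = 0.145661, giving −½ ln(0.145661) = 0.963237.
1 − 2Q = 0.516982, giving −¼ ln(0.516982) = 0.164937.
d = 0.963237 + 0.164937 = 1.128174.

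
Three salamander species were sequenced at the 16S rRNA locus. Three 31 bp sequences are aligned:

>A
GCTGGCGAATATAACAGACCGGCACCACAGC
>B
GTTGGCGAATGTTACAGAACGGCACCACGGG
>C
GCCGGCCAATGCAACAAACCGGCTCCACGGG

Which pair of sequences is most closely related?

A and B

A–B: 6/31 differ, p = 0.194, d = 0.224.
A–C: 8/31 differ, p = 0.258, d = 0.316.
B–C: 8/31 differ, p = 0.258, d = 0.316.
The smallest distance is between A and B.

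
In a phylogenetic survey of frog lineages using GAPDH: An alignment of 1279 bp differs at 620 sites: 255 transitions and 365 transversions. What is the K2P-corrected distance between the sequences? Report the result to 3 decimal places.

P = 255/1279 ≈ 0.199375 and Q = 365/1279 ≈ 0.285379.
Under the Kimura two-parameter model, d = −½ ln(1 − 2P − Q) − ¼ ln(1 − 2Q).
1 − 2P − Q = 0.315871, giving −½ ln(0.315871) = 0.576211.
1 − 2Q = 0.429242, giving −¼ ln(0.429242) = 0.211434.
d = 0.576211 + 0.211434 = 0.787645.

0.788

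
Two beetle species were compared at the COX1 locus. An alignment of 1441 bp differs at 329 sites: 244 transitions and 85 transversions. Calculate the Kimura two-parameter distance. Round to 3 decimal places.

P = 244/1441 ≈ 0.169327 and Q = 85/1441 ≈ 0.058987.
Under the Kimura two-parameter model, d = −½ ln(1 − 2P − Q) − ¼ ln(1 − 2Q).
1 − 2P − Q = 0.602359, giving −½ ln(0.602359) = 0.253451.
1 − 2Q = 0.882026, giving −¼ ln(0.882026) = 0.031383.
d = 0.253451 + 0.031383 = 0.284834.

0.285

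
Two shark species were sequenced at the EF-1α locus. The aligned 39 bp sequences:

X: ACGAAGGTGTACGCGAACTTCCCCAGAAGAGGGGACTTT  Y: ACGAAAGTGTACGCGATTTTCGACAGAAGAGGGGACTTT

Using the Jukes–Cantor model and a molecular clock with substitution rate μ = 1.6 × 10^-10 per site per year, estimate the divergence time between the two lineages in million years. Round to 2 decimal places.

439.37

The sequences differ at 5 of 39 sites (6, 17, 18, 22, 23), so p = 5/39 ≈ 0.128205.
d = −(3/4) ln(1 − 4p/3) = −0.75 ln(1 − 0.17094) = −0.75 ln(0.82906)
  = −0.75 × (-0.187463) = 0.140597 substitutions/site.
Under a molecular clock d = 2μt, so t = d/(2μ) = 0.140597 / (2 × 1.6 × 10^-10) = 439.37 million years.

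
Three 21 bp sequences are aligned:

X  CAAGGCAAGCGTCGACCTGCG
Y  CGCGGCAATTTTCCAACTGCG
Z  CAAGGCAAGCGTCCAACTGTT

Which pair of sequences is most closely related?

X and Z

X–Y: 7/21 differ, p = 0.333, d = 0.441.
X–Z: 4/21 differ, p = 0.190, d = 0.220.
Y–Z: 7/21 differ, p = 0.333, d = 0.441.
The smallest distance is between X and Z.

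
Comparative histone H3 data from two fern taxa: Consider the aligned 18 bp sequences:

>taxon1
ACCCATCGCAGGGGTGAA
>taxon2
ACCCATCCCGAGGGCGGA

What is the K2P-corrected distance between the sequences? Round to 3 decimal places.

0.376

Of 18 sites, 4 differences are transitions and 1 are transversions, so P = 4/18 ≈ 0.222222 and Q = 1/18 ≈ 0.055556.
Under the Kimura two-parameter model, d = −½ ln(1 − 2P − Q) − ¼ ln(1 − 2Q).
1 − 2P − Q = 0.5, giving −½ ln(0.5) = 0.346574.
1 − 2Q = 0.888888, giving −¼ ln(0.888888) = 0.029446.
d = 0.346574 + 0.029446 = 0.376020.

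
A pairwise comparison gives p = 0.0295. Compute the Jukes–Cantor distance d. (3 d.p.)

0.030

d = −(3/4) ln(1 − 4p/3) = −0.75 ln(1 − 0.039333) = −0.75 ln(0.960667)
  = −0.75 × (-0.040127) = 0.030095 substitutions/site.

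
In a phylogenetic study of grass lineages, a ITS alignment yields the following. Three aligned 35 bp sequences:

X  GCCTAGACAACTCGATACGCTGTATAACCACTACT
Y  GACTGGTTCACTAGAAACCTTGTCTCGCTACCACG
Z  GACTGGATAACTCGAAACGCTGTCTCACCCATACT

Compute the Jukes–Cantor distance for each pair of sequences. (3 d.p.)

d(X,Y) = 0.635, d(X,Z) = 0.273, d(Y,Z) = 0.407

X–Y: 15/35 sites differ → p ≈ 0.428571, d = −0.75 ln(1 − 0.571428) = 0.635472 ≈ 0.635.
X–Z: 8/35 sites differ → p ≈ 0.228571, d = −0.75 ln(1 − 0.304761) = 0.272625 ≈ 0.273.
Y–Z: 11/35 sites differ → p ≈ 0.314286, d = −0.75 ln(1 − 0.419048) = 0.407315 ≈ 0.407.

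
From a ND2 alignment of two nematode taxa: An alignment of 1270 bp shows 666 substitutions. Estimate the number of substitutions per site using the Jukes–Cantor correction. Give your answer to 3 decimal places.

p = 666/1270 ≈ 0.524409.
d = −(3/4) ln(1 − 4p/3) = −0.75 ln(1 − 0.699212) = −0.75 ln(0.300788)
  = −0.75 × (-1.201350) = 0.901013 substitutions/site.

0.901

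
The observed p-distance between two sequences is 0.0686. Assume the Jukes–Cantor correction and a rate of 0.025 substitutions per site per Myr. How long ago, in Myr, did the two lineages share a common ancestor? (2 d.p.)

1.44

d = −(3/4) ln(1 − 4p/3) = −0.75 ln(1 − 0.091467) = −0.75 ln(0.908533)
  = −0.75 × (-0.095924) = 0.071943 substitutions/site.
Under a molecular clock d = 2μt, so t = d/(2μ) = 0.071943 / (2 × 0.025) = 1.44 Myr.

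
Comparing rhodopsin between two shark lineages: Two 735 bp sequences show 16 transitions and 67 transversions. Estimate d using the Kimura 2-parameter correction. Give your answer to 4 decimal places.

0.1227

P = 16/735 ≈ 0.021769 and Q = 67/735 ≈ 0.091156.
Under the Kimura two-parameter model, d = −½ ln(1 − 2P − Q) − ¼ ln(1 − 2Q).
1 − 2P − Q = 0.865306, giving −½ ln(0.865306) = 0.072336.
1 − 2Q = 0.817688, giving −¼ ln(0.817688) = 0.050319.
d = 0.072336 + 0.050319 = 0.122655.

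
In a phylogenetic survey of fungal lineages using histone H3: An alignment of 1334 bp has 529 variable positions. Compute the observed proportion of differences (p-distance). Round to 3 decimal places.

p = 529/1334 = 0.396551… ≈ 0.397 (to 3 d.p.).

0.397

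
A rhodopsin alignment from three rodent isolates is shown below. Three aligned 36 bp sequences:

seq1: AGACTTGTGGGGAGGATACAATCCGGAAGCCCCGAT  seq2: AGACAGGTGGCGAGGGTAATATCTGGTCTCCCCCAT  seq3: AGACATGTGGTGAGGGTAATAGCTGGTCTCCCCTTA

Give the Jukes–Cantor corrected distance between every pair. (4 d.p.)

seq1–seq2: 11/36 sites differ → p ≈ 0.305556, d = −0.75 ln(1 − 0.407408) = 0.392437 ≈ 0.3924.
seq1–seq3: 13/36 sites differ → p ≈ 0.361111, d = −0.75 ln(1 − 0.481481) = 0.492584 ≈ 0.4926.
seq2–seq3: 6/36 sites differ → p ≈ 0.166667, d = −0.75 ln(1 − 0.222223) = 0.188487 ≈ 0.1885.

d(seq1,seq2) = 0.3924, d(seq1,seq3) = 0.4926, d(seq2,seq3) = 0.1885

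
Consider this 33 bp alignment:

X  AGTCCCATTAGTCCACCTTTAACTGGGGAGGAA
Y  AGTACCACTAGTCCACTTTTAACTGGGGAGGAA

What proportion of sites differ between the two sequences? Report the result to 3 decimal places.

0.091

The sequences differ at 3 of 33 positions (sites 4, 8, 17).
p = 3/33 = 0.090909… ≈ 0.091 (to 3 d.p.).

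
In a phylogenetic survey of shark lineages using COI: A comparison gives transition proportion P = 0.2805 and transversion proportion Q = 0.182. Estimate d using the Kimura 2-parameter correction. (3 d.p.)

Under the Kimura two-parameter model, d = −½ ln(1 − 2P − Q) − ¼ ln(1 − 2Q).
1 − 2P − Q = 0.257, giving −½ ln(0.257) = 0.679340.
1 − 2Q = 0.636, giving −¼ ln(0.636) = 0.113139.
d = 0.679340 + 0.113139 = 0.792479.

0.792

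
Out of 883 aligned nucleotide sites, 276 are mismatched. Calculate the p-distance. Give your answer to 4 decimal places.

0.3126

p = 276/883 = 0.312570… ≈ 0.3126 (to 4 d.p.).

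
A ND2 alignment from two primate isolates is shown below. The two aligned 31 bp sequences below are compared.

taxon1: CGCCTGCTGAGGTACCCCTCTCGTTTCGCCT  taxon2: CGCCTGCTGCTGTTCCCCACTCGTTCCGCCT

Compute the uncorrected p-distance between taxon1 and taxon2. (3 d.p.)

0.161

The sequences differ at 5 of 31 positions (sites 10, 11, 14, 19, 26).
p = 5/31 = 0.161290… ≈ 0.161 (to 3 d.p.).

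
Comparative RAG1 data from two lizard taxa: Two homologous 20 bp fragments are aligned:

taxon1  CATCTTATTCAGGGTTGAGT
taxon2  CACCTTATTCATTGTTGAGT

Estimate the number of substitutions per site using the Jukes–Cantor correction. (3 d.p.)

0.167

The sequences differ at 3 of 20 sites (3, 12, 13), so p = 3/20 = 0.15.
d = −(3/4) ln(1 − 4p/3) = −0.75 ln(1 − 0.2) = −0.75 ln(0.8)
  = −0.75 × (-0.223144) = 0.167358 substitutions/site.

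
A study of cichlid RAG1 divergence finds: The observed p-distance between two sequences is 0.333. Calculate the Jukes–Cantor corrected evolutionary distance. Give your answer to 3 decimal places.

0.440

d = −(3/4) ln(1 − 4p/3) = −0.75 ln(1 − 0.444) = −0.75 ln(0.556)
  = −0.75 × (-0.586987) = 0.440240 substitutions/site.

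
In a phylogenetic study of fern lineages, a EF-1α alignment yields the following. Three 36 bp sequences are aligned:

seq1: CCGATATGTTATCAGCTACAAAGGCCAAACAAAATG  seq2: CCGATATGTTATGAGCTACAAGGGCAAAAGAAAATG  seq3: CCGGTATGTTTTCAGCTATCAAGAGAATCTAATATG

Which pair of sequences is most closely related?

seq1 and seq2

seq1–seq2: 4/36 differ, p = 0.111, d = 0.120.
seq1–seq3: 11/36 differ, p = 0.306, d = 0.392.
seq2–seq3: 12/36 differ, p = 0.333, d = 0.441.
The smallest distance is between seq1 and seq2.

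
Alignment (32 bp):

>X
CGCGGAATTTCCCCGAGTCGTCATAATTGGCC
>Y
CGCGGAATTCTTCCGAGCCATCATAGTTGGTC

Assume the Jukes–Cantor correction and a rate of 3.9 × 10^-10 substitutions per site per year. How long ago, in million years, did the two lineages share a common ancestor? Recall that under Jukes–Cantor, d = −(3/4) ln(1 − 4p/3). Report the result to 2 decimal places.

The sequences differ at 7 of 32 sites (10, 11, 12, 18, 20, 26, 31), so p = 7/32 = 0.21875.
d = −(3/4) ln(1 − 4p/3) = −0.75 ln(1 − 0.291667) = −0.75 ln(0.708333)
  = −0.75 × (-0.344841) = 0.258631 substitutions/site.
Under a molecular clock d = 2μt, so t = d/(2μ) = 0.258631 / (2 × 3.9 × 10^-10) = 331.58 million years.

331.58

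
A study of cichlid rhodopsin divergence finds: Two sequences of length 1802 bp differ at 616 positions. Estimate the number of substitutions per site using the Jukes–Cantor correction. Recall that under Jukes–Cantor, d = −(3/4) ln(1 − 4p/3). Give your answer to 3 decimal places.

0.456

p = 616/1802 ≈ 0.341842.
d = −(3/4) ln(1 − 4p/3) = −0.75 ln(1 − 0.455789) = −0.75 ln(0.544211)
  = −0.75 × (-0.608418) = 0.456314 substitutions/site.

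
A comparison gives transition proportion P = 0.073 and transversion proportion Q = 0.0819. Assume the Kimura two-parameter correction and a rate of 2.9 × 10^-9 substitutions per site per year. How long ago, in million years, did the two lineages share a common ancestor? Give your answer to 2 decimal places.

30.01

Under the Kimura two-parameter model, d = −½ ln(1 − 2P − Q) − ¼ ln(1 − 2Q).
1 − 2P − Q = 0.7721, giving −½ ln(0.7721) = 0.129321.
1 − 2Q = 0.8362, giving −¼ ln(0.8362) = 0.044722.
d = 0.129321 + 0.044722 = 0.174043.
Under a molecular clock d = 2μt, so t = d/(2μ) = 0.174043 / (2 × 2.9 × 10^-9) = 30.01 million years.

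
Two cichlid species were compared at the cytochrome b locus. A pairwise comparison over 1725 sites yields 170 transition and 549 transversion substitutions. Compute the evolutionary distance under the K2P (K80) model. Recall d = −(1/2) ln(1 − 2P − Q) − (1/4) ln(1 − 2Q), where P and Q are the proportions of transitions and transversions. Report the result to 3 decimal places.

0.615

P = 170/1725 ≈ 0.098551 and Q = 549/1725 ≈ 0.318261.
Under the Kimura two-parameter model, d = −½ ln(1 − 2P − Q) − ¼ ln(1 − 2Q).
1 − 2P − Q = 0.484637, giving −½ ln(0.484637) = 0.362178.
1 − 2Q = 0.363478, giving −¼ ln(0.363478) = 0.253009.
d = 0.362178 + 0.253009 = 0.615187.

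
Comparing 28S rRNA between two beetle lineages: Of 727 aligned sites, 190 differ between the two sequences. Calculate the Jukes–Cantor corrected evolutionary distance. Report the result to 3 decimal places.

0.321

p = 190/727 ≈ 0.261348.
d = −(3/4) ln(1 − 4p/3) = −0.75 ln(1 − 0.348464) = −0.75 ln(0.651536)
  = −0.75 × (-0.428423) = 0.321317 substitutions/site.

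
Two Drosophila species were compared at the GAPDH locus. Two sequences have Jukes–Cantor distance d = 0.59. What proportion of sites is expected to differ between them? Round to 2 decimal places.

0.41

p = (3/4)(1 − e^(−4d/3)) = 0.75 × (1 − e^(-0.786667)) = 0.75 × (1 − 0.455360) = 0.408480.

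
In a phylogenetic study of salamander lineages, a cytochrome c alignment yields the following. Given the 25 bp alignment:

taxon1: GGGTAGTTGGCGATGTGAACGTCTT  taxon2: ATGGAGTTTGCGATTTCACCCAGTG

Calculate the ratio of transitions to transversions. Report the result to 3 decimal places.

0.100

Transitions are A↔G and C↔T; transversions are all other mismatches.
Transitions: 1. Transversions: 10.
R = 1/10 = 0.100.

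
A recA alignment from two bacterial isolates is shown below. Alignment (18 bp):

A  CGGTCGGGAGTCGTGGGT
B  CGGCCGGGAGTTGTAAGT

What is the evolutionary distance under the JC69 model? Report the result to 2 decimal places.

The sequences differ at 4 of 18 sites (4, 12, 15, 16), so p = 4/18 ≈ 0.222222.
d = −(3/4) ln(1 − 4p/3) = −0.75 ln(1 − 0.296296) = −0.75 ln(0.703704)
  = −0.75 × (-0.351397) = 0.263548 substitutions/site.

0.26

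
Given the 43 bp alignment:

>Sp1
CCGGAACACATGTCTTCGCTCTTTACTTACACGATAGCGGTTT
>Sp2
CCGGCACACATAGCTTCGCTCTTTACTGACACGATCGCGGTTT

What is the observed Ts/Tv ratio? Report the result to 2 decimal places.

0.25

Transitions are A↔G and C↔T; transversions are all other mismatches.
Transitions: 1. Transversions: 4.
R = 1/4 = 0.25.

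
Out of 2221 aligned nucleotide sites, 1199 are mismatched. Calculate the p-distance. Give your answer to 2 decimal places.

p = 1199/2221 = 0.539846… ≈ 0.54 (to 2 d.p.).

0.54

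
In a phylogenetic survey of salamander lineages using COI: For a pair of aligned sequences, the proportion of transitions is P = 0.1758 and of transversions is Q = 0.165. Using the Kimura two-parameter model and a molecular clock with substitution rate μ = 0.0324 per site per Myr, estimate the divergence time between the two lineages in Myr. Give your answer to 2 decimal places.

Under the Kimura two-parameter model, d = −½ ln(1 − 2P − Q) − ¼ ln(1 − 2Q).
1 − 2P − Q = 0.4834, giving −½ ln(0.4834) = 0.363455.
1 − 2Q = 0.67, giving −¼ ln(0.67) = 0.100119.
d = 0.363455 + 0.100119 = 0.463574.
Under a molecular clock d = 2μt, so t = d/(2μ) = 0.463574 / (2 × 0.0324) = 7.15 Myr.

7.15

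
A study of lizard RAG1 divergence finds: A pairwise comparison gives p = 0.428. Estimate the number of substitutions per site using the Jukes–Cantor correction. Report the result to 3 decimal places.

0.634

d = −(3/4) ln(1 − 4p/3) = −0.75 ln(1 − 0.570667) = −0.75 ln(0.429333)
  = −0.75 × (-0.845522) = 0.634142 substitutions/site.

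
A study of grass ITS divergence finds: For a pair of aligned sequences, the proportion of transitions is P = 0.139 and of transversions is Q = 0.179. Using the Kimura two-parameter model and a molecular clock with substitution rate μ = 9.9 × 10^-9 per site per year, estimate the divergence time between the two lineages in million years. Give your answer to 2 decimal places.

Under the Kimura two-parameter model, d = −½ ln(1 − 2P − Q) − ¼ ln(1 − 2Q).
1 − 2P − Q = 0.543, giving −½ ln(0.543) = 0.305323.
1 − 2Q = 0.642, giving −¼ ln(0.642) = 0.110792.
d = 0.305323 + 0.110792 = 0.416115.
Under a molecular clock d = 2μt, so t = d/(2μ) = 0.416115 / (2 × 9.9 × 10^-9) = 21.02 million years.

21.02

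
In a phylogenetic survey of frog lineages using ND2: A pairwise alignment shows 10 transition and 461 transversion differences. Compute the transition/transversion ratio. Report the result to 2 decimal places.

R = 10/461 = 0.021691… ≈ 0.02 (to 2 d.p.).

0.02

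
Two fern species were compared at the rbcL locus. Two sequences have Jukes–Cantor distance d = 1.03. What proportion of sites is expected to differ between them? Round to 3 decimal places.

p = (3/4)(1 − e^(−4d/3)) = 0.75 × (1 − e^(-1.373333)) = 0.75 × (1 − 0.253261) = 0.560054.

0.560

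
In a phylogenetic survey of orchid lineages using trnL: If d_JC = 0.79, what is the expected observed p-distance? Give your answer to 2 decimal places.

0.49

p = (3/4)(1 − e^(−4d/3)) = 0.75 × (1 − e^(-1.053333)) = 0.75 × (1 − 0.348773) = 0.488420.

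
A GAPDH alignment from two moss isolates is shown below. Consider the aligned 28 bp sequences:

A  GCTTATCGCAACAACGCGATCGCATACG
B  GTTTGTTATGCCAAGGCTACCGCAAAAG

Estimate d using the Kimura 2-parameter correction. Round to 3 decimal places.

Of 28 sites, 7 differences are transitions and 5 are transversions, so P = 7/28 = 0.25 and Q = 5/28 ≈ 0.178571.
Under the Kimura two-parameter model, d = −½ ln(1 − 2P − Q) − ¼ ln(1 − 2Q).
1 − 2P − Q = 0.321429, giving −½ ln(0.321429) = 0.567489.
1 − 2Q = 0.642858, giving −¼ ln(0.642858) = 0.110458.
d = 0.567489 + 0.110458 = 0.677947.

0.678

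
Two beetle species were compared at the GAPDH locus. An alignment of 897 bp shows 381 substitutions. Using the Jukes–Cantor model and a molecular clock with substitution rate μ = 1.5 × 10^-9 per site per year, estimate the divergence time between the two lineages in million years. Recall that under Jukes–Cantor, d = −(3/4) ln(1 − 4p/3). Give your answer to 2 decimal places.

p = 381/897 ≈ 0.424749.
d = −(3/4) ln(1 − 4p/3) = −0.75 ln(1 − 0.566332) = −0.75 ln(0.433668)
  = −0.75 × (-0.835476) = 0.626607 substitutions/site.
Under a molecular clock d = 2μt, so t = d/(2μ) = 0.626607 / (2 × 1.5 × 10^-9) = 208.87 million years.

208.87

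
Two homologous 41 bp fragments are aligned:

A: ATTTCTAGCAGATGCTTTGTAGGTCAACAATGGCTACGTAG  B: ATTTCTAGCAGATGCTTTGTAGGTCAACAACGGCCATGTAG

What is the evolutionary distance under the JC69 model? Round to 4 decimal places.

The sequences differ at 3 of 41 sites (31, 35, 37), so p = 3/41 ≈ 0.073171.
d = −(3/4) ln(1 − 4p/3) = −0.75 ln(1 − 0.097561) = −0.75 ln(0.902439)
  = −0.75 × (-0.102654) = 0.076991 substitutions/site.

0.0770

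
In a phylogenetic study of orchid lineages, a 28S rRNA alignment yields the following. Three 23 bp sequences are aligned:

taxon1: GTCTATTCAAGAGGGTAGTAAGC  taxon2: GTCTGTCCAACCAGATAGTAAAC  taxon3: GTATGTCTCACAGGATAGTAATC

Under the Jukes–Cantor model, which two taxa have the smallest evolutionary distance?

taxon1–taxon2: 7/23 differ, p = 0.304, d = 0.390.
taxon1–taxon3: 8/23 differ, p = 0.348, d = 0.467.
taxon2–taxon3: 6/23 differ, p = 0.261, d = 0.321.
The smallest distance is between taxon2 and taxon3.

taxon2 and taxon3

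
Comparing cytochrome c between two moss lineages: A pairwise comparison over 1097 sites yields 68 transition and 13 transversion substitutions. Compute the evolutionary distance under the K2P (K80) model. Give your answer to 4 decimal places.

0.0790

P = 68/1097 ≈ 0.061987 and Q = 13/1097 ≈ 0.011851.
Under the Kimura two-parameter model, d = −½ ln(1 − 2P − Q) − ¼ ln(1 − 2Q).
1 − 2P − Q = 0.864175, giving −½ ln(0.864175) = 0.072990.
1 − 2Q = 0.976298, giving −¼ ln(0.976298) = 0.005997.
d = 0.072990 + 0.005997 = 0.078987.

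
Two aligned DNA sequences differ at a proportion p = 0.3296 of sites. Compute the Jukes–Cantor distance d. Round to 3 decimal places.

0.434

d = −(3/4) ln(1 − 4p/3) = −0.75 ln(1 − 0.439467) = −0.75 ln(0.560533)
  = −0.75 × (-0.578867) = 0.434150 substitutions/site.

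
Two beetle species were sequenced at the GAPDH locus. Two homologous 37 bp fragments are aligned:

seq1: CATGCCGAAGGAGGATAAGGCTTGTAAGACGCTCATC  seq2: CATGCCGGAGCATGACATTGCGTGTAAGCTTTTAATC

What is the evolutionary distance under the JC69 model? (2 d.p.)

The sequences differ at 12 of 37 sites, so p = 12/37 ≈ 0.324324.
d = −(3/4) ln(1 − 4p/3) = −0.75 ln(1 − 0.432432) = −0.75 ln(0.567568)
  = −0.75 × (-0.566395) = 0.424796 substitutions/site.

0.42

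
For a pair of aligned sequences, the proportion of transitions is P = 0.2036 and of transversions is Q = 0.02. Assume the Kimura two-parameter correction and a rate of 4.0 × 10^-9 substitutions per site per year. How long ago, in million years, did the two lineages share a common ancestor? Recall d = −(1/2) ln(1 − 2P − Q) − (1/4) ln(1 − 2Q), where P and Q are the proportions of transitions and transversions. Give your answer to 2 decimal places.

36.10

Under the Kimura two-parameter model, d = −½ ln(1 − 2P − Q) − ¼ ln(1 − 2Q).
1 − 2P − Q = 0.5728, giving −½ ln(0.5728) = 0.278609.
1 − 2Q = 0.96, giving −¼ ln(0.96) = 0.010205.
d = 0.278609 + 0.010205 = 0.288814.
Under a molecular clock d = 2μt, so t = d/(2μ) = 0.288814 / (2 × 4.0 × 10^-9) = 36.10 million years.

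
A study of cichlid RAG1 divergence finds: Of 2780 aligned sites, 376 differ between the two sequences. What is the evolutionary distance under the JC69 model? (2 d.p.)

0.15

p = 376/2780 ≈ 0.135252.
d = −(3/4) ln(1 − 4p/3) = −0.75 ln(1 − 0.180336) = −0.75 ln(0.819664)
  = −0.75 × (-0.198861) = 0.149146 substitutions/site.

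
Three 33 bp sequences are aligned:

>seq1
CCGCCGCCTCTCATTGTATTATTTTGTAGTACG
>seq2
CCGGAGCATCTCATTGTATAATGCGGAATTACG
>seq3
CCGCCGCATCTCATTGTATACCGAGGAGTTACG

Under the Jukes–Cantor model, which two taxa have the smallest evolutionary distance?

seq2 and seq3

seq1–seq2: 9/33 differ, p = 0.273, d = 0.339.
seq1–seq3: 10/33 differ, p = 0.303, d = 0.388.
seq2–seq3: 6/33 differ, p = 0.182, d = 0.208.
The smallest distance is between seq2 and seq3.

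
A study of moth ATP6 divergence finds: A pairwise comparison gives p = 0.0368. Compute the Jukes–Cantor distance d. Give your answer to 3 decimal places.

0.038

d = −(3/4) ln(1 − 4p/3) = −0.75 ln(1 − 0.049067) = −0.75 ln(0.950933)
  = −0.75 × (-0.050312) = 0.037734 substitutions/site.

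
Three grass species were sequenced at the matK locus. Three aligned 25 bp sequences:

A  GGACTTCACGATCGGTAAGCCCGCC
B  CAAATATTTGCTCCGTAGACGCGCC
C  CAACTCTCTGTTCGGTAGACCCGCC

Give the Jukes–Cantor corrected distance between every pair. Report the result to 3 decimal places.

A–B: 12/25 sites differ → p = 0.48, d = −0.75 ln(1 − 0.64) = 0.766238 ≈ 0.766.
A–C: 9/25 sites differ → p = 0.36, d = −0.75 ln(1 − 0.48) = 0.490445 ≈ 0.490.
B–C: 6/25 sites differ → p = 0.24, d = −0.75 ln(1 − 0.32) = 0.289247 ≈ 0.289.

d(A,B) = 0.766, d(A,C) = 0.490, d(B,C) = 0.289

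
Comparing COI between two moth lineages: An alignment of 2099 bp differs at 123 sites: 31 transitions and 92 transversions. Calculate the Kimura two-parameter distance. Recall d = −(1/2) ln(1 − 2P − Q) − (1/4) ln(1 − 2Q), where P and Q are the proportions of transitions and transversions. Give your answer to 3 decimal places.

0.061

P = 31/2099 ≈ 0.014769 and Q = 92/2099 ≈ 0.04383.
Under the Kimura two-parameter model, d = −½ ln(1 − 2P − Q) − ¼ ln(1 − 2Q).
1 − 2P − Q = 0.926632, giving −½ ln(0.926632) = 0.038099.
1 − 2Q = 0.91234, giving −¼ ln(0.91234) = 0.022936.
d = 0.038099 + 0.022936 = 0.061035.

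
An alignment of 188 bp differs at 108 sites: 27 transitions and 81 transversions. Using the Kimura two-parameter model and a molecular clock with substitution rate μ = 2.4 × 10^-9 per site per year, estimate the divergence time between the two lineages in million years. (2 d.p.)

234.93

P = 27/188 ≈ 0.143617 and Q = 81/188 ≈ 0.430851.
Under the Kimura two-parameter model, d = −½ ln(1 − 2P − Q) − ¼ ln(1 − 2Q).
1 − 2P − Q = 0.281915, giving −½ ln(0.281915) = 0.633075.
1 − 2Q = 0.138298, giving −¼ ln(0.138298) = 0.494586.
d = 0.633075 + 0.494586 = 1.127661.
Under a molecular clock d = 2μt, so t = d/(2μ) = 1.127661 / (2 × 2.4 × 10^-9) = 234.93 million years.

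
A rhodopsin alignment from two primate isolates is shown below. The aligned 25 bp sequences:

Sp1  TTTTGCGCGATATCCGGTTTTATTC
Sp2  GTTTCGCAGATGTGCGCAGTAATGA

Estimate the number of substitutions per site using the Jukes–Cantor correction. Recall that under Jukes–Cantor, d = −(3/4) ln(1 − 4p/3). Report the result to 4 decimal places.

The sequences differ at 13 of 25 sites, so p = 13/25 = 0.52.
d = −(3/4) ln(1 − 4p/3) = −0.75 ln(1 − 0.693333) = −0.75 ln(0.306667)
  = −0.75 × (-1.181993) = 0.886495 substitutions/site.

0.8865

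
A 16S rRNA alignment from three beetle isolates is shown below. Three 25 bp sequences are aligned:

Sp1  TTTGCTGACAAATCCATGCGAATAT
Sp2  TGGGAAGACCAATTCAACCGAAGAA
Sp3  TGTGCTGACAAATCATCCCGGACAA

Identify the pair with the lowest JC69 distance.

Sp1–Sp2: 10/25 differ, p = 0.400, d = 0.572.
Sp1–Sp3: 8/25 differ, p = 0.320, d = 0.417.
Sp2–Sp3: 10/25 differ, p = 0.400, d = 0.572.
The smallest distance is between Sp1 and Sp3.

Sp1 and Sp3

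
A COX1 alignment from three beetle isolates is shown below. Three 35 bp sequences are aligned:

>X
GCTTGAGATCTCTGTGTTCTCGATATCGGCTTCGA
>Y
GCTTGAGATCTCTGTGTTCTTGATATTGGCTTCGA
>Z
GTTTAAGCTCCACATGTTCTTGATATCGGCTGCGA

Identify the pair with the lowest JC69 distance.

X and Y

X–Y: 2/35 differ, p = 0.057, d = 0.059.
X–Z: 9/35 differ, p = 0.257, d = 0.315.
Y–Z: 9/35 differ, p = 0.257, d = 0.315.
The smallest distance is between X and Y.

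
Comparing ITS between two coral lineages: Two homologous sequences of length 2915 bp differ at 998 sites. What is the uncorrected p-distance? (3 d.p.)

0.342

p = 998/2915 = 0.342367… ≈ 0.342 (to 3 d.p.).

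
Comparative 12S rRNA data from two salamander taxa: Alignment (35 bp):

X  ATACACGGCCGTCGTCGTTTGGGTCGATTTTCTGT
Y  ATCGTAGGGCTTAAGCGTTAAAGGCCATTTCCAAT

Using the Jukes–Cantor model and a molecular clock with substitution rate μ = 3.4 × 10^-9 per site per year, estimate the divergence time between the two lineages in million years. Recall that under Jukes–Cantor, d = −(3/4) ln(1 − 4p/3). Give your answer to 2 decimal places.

The sequences differ at 17 of 35 sites, so p = 17/35 ≈ 0.485714.
d = −(3/4) ln(1 − 4p/3) = −0.75 ln(1 − 0.647619) = −0.75 ln(0.352381)
  = −0.75 × (-1.043042) = 0.782282 substitutions/site.
Under a molecular clock d = 2μt, so t = d/(2μ) = 0.782282 / (2 × 3.4 × 10^-9) = 115.04 million years.

115.04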